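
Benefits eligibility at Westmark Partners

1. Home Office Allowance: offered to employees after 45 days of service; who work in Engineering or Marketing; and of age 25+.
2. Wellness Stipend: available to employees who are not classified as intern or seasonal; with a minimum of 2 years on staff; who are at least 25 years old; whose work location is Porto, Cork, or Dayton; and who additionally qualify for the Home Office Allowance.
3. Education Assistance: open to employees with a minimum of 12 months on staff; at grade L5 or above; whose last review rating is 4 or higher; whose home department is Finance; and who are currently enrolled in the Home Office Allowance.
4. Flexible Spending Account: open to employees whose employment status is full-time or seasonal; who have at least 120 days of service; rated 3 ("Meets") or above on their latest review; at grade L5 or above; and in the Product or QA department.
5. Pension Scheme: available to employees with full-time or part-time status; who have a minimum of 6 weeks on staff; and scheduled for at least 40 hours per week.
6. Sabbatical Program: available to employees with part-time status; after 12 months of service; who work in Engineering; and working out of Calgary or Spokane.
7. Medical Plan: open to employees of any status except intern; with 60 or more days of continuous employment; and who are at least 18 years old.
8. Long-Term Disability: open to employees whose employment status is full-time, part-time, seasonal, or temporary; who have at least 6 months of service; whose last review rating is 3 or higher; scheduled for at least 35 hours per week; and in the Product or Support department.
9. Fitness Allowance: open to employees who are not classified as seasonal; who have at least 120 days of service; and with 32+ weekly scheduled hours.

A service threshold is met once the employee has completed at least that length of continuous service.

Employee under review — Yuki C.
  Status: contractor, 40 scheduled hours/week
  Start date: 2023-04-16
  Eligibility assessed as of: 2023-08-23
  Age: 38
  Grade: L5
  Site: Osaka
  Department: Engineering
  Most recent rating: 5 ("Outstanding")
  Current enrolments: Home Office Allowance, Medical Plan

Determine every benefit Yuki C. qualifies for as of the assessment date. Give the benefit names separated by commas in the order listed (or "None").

Home Office Allowance, Medical Plan, Fitness Allowance

Service from 2023-04-16 to 2023-08-23: 129 days.
Home Office Allowance — service 129 days ≥ 45 days ✓; dept Engineering ✓; age 38 ≥ 25 ✓ → eligible.
Wellness Stipend — status contractor ✓ (not excluded); service 129 days < 2 years (≈730 days) ✗ → not eligible.
Education Assistance — service 129 days < 12 months (≈360 days) ✗ → not eligible.
Flexible Spending Account — status contractor ✗ (requires full-time or seasonal) → not eligible.
Pension Scheme — status contractor ✗ (requires full-time or part-time) → not eligible.
Sabbatical Program — status contractor ✗ (requires part-time) → not eligible.
Medical Plan — status contractor ✓ (not excluded); service 129 days ≥ 60 days ✓; age 38 ≥ 18 ✓ → eligible.
Long-Term Disability — status contractor ✗ (requires full-time, part-time, seasonal, or temporary) → not eligible.
Fitness Allowance — status contractor ✓ (not excluded); service 129 days ≥ 120 days ✓; 40 hrs/wk ≥ 32 ✓ → eligible.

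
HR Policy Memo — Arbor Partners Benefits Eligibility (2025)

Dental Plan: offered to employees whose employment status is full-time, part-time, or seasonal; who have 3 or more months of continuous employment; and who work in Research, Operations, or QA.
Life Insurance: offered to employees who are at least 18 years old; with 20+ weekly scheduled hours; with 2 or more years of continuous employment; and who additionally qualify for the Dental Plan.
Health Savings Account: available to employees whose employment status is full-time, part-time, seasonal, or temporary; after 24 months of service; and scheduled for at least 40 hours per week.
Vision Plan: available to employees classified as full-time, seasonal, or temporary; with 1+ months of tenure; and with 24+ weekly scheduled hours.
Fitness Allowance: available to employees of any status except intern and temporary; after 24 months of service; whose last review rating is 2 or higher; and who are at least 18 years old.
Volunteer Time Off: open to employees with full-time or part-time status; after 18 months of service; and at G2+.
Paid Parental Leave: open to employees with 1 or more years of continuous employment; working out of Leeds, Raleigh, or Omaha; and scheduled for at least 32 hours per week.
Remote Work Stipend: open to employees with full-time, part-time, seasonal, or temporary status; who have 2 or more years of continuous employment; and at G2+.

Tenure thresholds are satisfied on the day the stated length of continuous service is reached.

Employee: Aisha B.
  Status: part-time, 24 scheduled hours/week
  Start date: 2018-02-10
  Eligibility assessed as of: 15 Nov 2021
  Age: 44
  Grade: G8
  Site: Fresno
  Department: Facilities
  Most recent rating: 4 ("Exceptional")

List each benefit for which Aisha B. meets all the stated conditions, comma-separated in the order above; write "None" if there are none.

Service from 2018-02-10 to 15 Nov 2021: 1374 days.
Dental Plan — status part-time ✓; service 1374 days ≥ 3 months (≈90 days) ✓; dept Facilities ✗ → not eligible.
Life Insurance — age 44 ≥ 18 ✓; 24 hrs/wk ≥ 20 ✓; service 1374 days ≥ 2 years (≈730 days) ✓; not eligible for Dental Plan ✗ → not eligible.
Health Savings Account — status part-time ✓; service 1374 days ≥ 24 months (≈720 days) ✓; 24 hrs/wk < 40 ✗ → not eligible.
Vision Plan — status part-time ✗ (requires full-time, seasonal, or temporary) → not eligible.
Fitness Allowance — status part-time ✓ (not excluded); service 1374 days ≥ 24 months (≈720 days) ✓; rating 4 ≥ 2 ✓; age 44 ≥ 18 ✓ → eligible.
Volunteer Time Off — status part-time ✓; service 1374 days ≥ 18 months (≈540 days) ✓; grade G8 ≥ G2 ✓ → eligible.
Paid Parental Leave — service 1374 days ≥ 1 year (≈365 days) ✓; site Fresno ✗ (not Leeds, Raleigh, or Omaha) → not eligible.
Remote Work Stipend — status part-time ✓; service 1374 days ≥ 2 years (≈730 days) ✓; grade G8 ≥ G2 ✓ → eligible.

Fitness Allowance, Volunteer Time Off, Remote Work Stipend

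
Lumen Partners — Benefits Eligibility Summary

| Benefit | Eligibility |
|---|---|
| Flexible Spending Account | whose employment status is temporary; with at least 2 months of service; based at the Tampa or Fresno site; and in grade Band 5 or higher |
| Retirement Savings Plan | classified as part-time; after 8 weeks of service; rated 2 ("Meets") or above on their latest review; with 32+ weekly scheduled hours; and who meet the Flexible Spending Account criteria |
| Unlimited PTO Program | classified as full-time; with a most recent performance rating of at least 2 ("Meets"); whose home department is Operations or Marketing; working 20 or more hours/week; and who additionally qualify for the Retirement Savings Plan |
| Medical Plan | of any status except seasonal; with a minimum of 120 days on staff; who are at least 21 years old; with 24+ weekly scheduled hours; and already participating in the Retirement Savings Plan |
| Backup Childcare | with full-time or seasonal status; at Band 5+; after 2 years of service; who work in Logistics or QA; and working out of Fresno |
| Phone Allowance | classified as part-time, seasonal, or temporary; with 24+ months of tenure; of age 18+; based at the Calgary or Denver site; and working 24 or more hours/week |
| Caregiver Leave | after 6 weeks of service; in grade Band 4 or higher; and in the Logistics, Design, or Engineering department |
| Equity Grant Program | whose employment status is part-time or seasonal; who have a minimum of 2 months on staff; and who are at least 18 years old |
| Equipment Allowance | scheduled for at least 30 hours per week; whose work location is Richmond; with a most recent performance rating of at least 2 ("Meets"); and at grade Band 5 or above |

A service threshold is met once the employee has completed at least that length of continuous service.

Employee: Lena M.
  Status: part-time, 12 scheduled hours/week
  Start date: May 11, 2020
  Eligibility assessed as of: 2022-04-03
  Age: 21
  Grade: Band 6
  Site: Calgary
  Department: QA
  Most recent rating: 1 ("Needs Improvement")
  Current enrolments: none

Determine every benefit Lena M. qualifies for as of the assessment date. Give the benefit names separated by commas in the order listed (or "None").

Equity Grant Program

Service from May 11, 2020 to 2022-04-03: 692 days.
Flexible Spending Account — status part-time ✗ (requires temporary) → not eligible.
Retirement Savings Plan — status part-time ✓; service 692 days ≥ 8 weeks (≈56 days) ✓; rating 1 < 2 ✗ → not eligible.
Unlimited PTO Program — status part-time ✗ (requires full-time) → not eligible.
Medical Plan — status part-time ✓ (not excluded); service 692 days ≥ 120 days ✓; age 21 ≥ 21 ✓; 12 hrs/wk < 24 ✗ → not eligible.
Backup Childcare — status part-time ✗ (requires full-time or seasonal) → not eligible.
Phone Allowance — status part-time ✓; service 692 days < 24 months (≈720 days) ✗ → not eligible.
Caregiver Leave — service 692 days ≥ 6 weeks (≈42 days) ✓; grade Band 6 ≥ Band 4 ✓; dept QA ✗ → not eligible.
Equity Grant Program — status part-time ✓; service 692 days ≥ 2 months (≈60 days) ✓; age 21 ≥ 18 ✓ → eligible.
Equipment Allowance — 12 hrs/wk < 30 ✗ → not eligible.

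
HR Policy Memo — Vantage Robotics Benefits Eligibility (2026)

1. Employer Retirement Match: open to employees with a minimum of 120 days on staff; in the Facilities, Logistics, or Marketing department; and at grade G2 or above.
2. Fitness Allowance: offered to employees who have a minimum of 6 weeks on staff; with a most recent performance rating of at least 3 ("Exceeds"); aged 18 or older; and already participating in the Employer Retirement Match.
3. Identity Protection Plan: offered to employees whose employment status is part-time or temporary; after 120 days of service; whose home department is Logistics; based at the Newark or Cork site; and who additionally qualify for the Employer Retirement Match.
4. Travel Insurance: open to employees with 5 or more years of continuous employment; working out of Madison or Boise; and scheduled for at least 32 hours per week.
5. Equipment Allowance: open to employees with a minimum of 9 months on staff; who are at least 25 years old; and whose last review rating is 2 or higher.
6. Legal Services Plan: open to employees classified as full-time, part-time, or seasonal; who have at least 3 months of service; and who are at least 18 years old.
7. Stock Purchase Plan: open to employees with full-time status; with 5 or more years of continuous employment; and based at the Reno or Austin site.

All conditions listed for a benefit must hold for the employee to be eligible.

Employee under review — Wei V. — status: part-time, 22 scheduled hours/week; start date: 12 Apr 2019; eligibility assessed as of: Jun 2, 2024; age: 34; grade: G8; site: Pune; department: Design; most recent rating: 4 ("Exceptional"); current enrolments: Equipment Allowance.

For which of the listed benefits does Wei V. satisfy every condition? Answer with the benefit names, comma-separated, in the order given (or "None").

Service from 12 Apr 2019 to Jun 2, 2024: 1878 days.
Employer Retirement Match — service 1878 days ≥ 120 days ✓; dept Design ✗ → not eligible.
Fitness Allowance — service 1878 days ≥ 6 weeks (≈42 days) ✓; rating 4 ≥ 3 ✓; age 34 ≥ 18 ✓; not enrolled in Employer Retirement Match ✗ → not eligible.
Identity Protection Plan — status part-time ✓; service 1878 days ≥ 120 days ✓; dept Design ✗ → not eligible.
Travel Insurance — service 1878 days ≥ 5 years (≈1825 days) ✓; site Pune ✗ (not Madison or Boise) → not eligible.
Equipment Allowance — service 1878 days ≥ 9 months (≈270 days) ✓; age 34 ≥ 25 ✓; rating 4 ≥ 2 ✓ → eligible.
Legal Services Plan — status part-time ✓; service 1878 days ≥ 3 months (≈90 days) ✓; age 34 ≥ 18 ✓ → eligible.
Stock Purchase Plan — status part-time ✗ (requires full-time) → not eligible.

Equipment Allowance, Legal Services Plan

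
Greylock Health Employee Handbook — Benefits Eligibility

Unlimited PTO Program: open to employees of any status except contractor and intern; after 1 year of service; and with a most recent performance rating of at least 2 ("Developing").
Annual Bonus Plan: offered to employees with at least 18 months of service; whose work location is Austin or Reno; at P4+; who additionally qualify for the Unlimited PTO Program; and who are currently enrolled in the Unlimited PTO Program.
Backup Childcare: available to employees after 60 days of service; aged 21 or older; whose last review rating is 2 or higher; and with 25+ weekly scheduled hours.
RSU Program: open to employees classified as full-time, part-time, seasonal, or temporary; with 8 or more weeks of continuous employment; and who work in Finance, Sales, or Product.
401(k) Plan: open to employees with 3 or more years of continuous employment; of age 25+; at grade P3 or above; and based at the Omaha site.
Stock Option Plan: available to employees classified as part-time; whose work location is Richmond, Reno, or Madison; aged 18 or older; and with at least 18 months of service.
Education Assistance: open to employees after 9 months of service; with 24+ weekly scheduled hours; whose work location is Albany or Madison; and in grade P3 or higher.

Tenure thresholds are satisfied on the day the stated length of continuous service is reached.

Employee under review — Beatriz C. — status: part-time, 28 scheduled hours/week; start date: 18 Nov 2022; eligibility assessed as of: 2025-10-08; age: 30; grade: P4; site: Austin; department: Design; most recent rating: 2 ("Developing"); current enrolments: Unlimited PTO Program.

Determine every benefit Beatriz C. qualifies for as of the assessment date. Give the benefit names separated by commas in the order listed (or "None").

Unlimited PTO Program, Annual Bonus Plan, Backup Childcare

Service from 18 Nov 2022 to 2025-10-08: 1055 days.
Unlimited PTO Program — status part-time ✓ (not excluded); service 1055 days ≥ 1 year (≈365 days) ✓; rating 2 ≥ 2 ✓ → eligible.
Annual Bonus Plan — service 1055 days ≥ 18 months (≈540 days) ✓; site Austin ✓; grade P4 ≥ P4 ✓; eligible for Unlimited PTO Program ✓; enrolled in Unlimited PTO Program ✓ → eligible.
Backup Childcare — service 1055 days ≥ 60 days ✓; age 30 ≥ 21 ✓; rating 2 ≥ 2 ✓; 28 hrs/wk ≥ 25 ✓ → eligible.
RSU Program — status part-time ✓; service 1055 days ≥ 8 weeks (≈56 days) ✓; dept Design ✗ → not eligible.
401(k) Plan — service 1055 days < 3 years (≈1095 days) ✗ → not eligible.
Stock Option Plan — status part-time ✓; site Austin ✗ (not Richmond, Reno, or Madison) → not eligible.
Education Assistance — service 1055 days ≥ 9 months (≈270 days) ✓; 28 hrs/wk ≥ 24 ✓; site Austin ✗ (not Albany or Madison) → not eligible.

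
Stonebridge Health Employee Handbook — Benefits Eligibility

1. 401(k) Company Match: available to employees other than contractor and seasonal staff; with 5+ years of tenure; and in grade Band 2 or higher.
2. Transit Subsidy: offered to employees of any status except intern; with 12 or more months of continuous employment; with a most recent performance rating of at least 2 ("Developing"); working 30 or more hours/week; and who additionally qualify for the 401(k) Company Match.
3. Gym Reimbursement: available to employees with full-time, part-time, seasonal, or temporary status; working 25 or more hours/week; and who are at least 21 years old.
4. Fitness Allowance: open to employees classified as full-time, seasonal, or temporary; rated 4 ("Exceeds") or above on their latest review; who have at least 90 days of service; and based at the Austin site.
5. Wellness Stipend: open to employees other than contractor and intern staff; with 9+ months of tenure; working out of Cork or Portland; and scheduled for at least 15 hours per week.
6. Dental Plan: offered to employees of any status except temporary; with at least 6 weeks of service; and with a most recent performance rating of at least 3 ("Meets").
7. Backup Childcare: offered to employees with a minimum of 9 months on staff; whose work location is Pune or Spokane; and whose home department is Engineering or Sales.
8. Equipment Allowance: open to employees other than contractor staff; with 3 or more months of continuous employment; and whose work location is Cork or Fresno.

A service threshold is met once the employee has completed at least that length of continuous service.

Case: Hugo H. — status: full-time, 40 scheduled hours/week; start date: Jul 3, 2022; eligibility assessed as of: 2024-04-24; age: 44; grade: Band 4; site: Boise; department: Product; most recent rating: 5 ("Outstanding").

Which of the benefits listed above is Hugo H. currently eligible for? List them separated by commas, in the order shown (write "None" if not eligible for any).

Service from Jul 3, 2022 to 2024-04-24: 661 days.
401(k) Company Match — status full-time ✓ (not excluded); service 661 days < 5 years (≈1825 days) ✗ → not eligible.
Transit Subsidy — status full-time ✓ (not excluded); service 661 days ≥ 12 months (≈360 days) ✓; rating 5 ≥ 2 ✓; 40 hrs/wk ≥ 30 ✓; not eligible for 401(k) Company Match ✗ → not eligible.
Gym Reimbursement — status full-time ✓; 40 hrs/wk ≥ 25 ✓; age 44 ≥ 21 ✓ → eligible.
Fitness Allowance — status full-time ✓; rating 5 ≥ 4 ✓; service 661 days ≥ 90 days ✓; site Boise ✗ (not Austin) → not eligible.
Wellness Stipend — status full-time ✓ (not excluded); service 661 days ≥ 9 months (≈270 days) ✓; site Boise ✗ (not Cork or Portland) → not eligible.
Dental Plan — status full-time ✓ (not excluded); service 661 days ≥ 6 weeks (≈42 days) ✓; rating 5 ≥ 3 ✓ → eligible.
Backup Childcare — service 661 days ≥ 9 months (≈270 days) ✓; site Boise ✗ (not Pune or Spokane) → not eligible.
Equipment Allowance — status full-time ✓ (not excluded); service 661 days ≥ 3 months (≈90 days) ✓; site Boise ✗ (not Cork or Fresno) → not eligible.

Gym Reimbursement, Dental Plan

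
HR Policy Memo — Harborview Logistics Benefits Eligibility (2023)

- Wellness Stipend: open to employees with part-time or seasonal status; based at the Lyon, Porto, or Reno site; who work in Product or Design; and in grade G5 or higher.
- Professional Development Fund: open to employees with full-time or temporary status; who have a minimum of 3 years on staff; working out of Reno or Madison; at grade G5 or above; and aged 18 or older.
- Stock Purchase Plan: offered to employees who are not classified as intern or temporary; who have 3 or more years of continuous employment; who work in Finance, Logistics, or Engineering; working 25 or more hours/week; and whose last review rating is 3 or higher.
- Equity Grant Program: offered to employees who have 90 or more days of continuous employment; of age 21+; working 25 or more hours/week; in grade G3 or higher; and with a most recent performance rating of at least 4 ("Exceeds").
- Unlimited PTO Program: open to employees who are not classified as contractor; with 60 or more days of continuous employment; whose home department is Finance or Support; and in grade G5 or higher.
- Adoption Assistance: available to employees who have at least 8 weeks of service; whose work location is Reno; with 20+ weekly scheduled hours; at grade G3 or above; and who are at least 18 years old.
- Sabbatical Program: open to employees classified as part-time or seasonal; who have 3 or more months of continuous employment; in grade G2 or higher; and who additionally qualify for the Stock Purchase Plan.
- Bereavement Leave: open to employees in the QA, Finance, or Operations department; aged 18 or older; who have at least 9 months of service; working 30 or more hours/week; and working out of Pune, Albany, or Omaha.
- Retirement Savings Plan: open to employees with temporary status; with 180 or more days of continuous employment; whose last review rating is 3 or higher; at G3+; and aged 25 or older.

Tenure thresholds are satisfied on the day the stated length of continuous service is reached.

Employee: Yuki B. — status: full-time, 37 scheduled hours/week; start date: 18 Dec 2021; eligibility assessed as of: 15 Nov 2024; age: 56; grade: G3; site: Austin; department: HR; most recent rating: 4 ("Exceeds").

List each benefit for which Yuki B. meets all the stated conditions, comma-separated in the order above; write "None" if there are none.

Equity Grant Program

Service from 18 Dec 2021 to 15 Nov 2024: 1063 days.
Wellness Stipend — status full-time ✗ (requires part-time or seasonal) → not eligible.
Professional Development Fund — status full-time ✓; service 1063 days < 3 years (≈1095 days) ✗ → not eligible.
Stock Purchase Plan — status full-time ✓ (not excluded); service 1063 days < 3 years (≈1095 days) ✗ → not eligible.
Equity Grant Program — service 1063 days ≥ 90 days ✓; age 56 ≥ 21 ✓; 37 hrs/wk ≥ 25 ✓; grade G3 ≥ G3 ✓; rating 4 ≥ 4 ✓ → eligible.
Unlimited PTO Program — status full-time ✓ (not excluded); service 1063 days ≥ 60 days ✓; dept HR ✗ → not eligible.
Adoption Assistance — service 1063 days ≥ 8 weeks (≈56 days) ✓; site Austin ✗ (not Reno) → not eligible.
Sabbatical Program — status full-time ✗ (requires part-time or seasonal) → not eligible.
Bereavement Leave — dept HR ✗ → not eligible.
Retirement Savings Plan — status full-time ✗ (requires temporary) → not eligible.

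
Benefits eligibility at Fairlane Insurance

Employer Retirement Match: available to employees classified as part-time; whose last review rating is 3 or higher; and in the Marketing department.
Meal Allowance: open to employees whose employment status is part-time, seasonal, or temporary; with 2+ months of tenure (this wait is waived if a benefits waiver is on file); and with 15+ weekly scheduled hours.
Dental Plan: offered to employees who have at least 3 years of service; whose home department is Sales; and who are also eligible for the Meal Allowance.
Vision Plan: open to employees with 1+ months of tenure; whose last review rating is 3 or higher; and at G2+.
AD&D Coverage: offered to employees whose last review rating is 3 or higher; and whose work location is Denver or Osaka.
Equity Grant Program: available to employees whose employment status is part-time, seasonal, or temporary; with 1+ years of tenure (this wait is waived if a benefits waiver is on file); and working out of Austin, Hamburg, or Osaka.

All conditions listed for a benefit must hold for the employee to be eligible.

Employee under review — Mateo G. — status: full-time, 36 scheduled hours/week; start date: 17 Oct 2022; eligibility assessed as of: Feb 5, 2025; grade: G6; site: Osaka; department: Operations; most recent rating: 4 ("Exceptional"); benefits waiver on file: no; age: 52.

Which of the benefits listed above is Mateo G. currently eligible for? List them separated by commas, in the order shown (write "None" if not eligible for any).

Vision Plan, AD&D Coverage

Service from 17 Oct 2022 to Feb 5, 2025: 842 days.
Employer Retirement Match — status full-time ✗ (requires part-time) → not eligible.
Meal Allowance — status full-time ✗ (requires part-time, seasonal, or temporary) → not eligible.
Dental Plan — service 842 days < 3 years (≈1095 days) ✗ → not eligible.
Vision Plan — service 842 days ≥ 1 month (≈30 days) ✓; rating 4 ≥ 3 ✓; grade G6 ≥ G2 ✓ → eligible.
AD&D Coverage — rating 4 ≥ 3 ✓; site Osaka ✓ → eligible.
Equity Grant Program — status full-time ✗ (requires part-time, seasonal, or temporary) → not eligible.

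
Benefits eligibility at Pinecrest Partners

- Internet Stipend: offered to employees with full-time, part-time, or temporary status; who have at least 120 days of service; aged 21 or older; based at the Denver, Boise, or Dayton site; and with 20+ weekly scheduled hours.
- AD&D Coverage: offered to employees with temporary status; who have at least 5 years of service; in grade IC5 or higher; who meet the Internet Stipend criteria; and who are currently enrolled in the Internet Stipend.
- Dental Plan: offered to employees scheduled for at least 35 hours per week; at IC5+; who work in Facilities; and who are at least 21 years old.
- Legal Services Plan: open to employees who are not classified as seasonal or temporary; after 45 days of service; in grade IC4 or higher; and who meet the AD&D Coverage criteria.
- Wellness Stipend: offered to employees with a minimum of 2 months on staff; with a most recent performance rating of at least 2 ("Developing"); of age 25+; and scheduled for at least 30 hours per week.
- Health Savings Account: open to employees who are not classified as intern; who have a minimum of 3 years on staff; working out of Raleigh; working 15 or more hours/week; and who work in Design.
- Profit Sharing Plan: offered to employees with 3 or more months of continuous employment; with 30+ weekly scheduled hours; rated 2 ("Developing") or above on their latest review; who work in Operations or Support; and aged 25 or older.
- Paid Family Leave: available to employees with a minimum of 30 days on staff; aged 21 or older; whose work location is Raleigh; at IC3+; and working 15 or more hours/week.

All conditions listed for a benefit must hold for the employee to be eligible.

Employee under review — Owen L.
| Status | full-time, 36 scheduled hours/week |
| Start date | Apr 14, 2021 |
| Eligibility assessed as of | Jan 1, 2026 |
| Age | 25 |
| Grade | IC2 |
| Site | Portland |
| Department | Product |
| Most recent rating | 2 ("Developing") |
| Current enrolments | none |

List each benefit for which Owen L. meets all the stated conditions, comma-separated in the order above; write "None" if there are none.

Service from Apr 14, 2021 to Jan 1, 2026: 1723 days.
Internet Stipend — status full-time ✓; service 1723 days ≥ 120 days ✓; age 25 ≥ 21 ✓; site Portland ✗ (not Denver, Boise, or Dayton) → not eligible.
AD&D Coverage — status full-time ✗ (requires temporary) → not eligible.
Dental Plan — 36 hrs/wk ≥ 35 ✓; grade IC2 < IC5 ✗ → not eligible.
Legal Services Plan — status full-time ✓ (not excluded); service 1723 days ≥ 45 days ✓; grade IC2 < IC4 ✗ → not eligible.
Wellness Stipend — service 1723 days ≥ 2 months (≈60 days) ✓; rating 2 ≥ 2 ✓; age 25 ≥ 25 ✓; 36 hrs/wk ≥ 30 ✓ → eligible.
Health Savings Account — status full-time ✓ (not excluded); service 1723 days ≥ 3 years (≈1095 days) ✓; site Portland ✗ (not Raleigh) → not eligible.
Profit Sharing Plan — service 1723 days ≥ 3 months (≈90 days) ✓; 36 hrs/wk ≥ 30 ✓; rating 2 ≥ 2 ✓; dept Product ✗ → not eligible.
Paid Family Leave — service 1723 days ≥ 30 days ✓; age 25 ≥ 21 ✓; site Portland ✗ (not Raleigh) → not eligible.

Wellness Stipend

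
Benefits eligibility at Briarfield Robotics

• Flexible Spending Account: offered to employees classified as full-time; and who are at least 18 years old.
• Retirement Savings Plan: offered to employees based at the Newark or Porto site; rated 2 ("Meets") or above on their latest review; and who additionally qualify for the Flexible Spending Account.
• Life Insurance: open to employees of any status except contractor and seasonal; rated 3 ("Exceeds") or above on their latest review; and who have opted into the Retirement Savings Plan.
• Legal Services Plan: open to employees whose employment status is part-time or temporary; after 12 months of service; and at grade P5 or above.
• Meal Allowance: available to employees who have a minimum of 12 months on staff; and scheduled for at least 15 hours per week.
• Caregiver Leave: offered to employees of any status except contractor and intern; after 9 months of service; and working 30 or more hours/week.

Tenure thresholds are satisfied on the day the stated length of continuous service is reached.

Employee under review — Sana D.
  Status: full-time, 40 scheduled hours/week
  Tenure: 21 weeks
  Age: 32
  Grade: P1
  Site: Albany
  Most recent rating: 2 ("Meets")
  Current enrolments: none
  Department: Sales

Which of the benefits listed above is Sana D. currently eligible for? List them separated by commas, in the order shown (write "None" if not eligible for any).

Flexible Spending Account

Flexible Spending Account — status full-time ✓; age 32 ≥ 18 ✓ → eligible.
Retirement Savings Plan — site Albany ✗ (not Newark or Porto) → not eligible.
Life Insurance — status full-time ✓ (not excluded); rating 2 < 3 ✗ → not eligible.
Legal Services Plan — status full-time ✗ (requires part-time or temporary) → not eligible.
Meal Allowance — service 21 weeks < 12 months (≈360 days) ✗ → not eligible.
Caregiver Leave — status full-time ✓ (not excluded); service 21 weeks < 9 months (≈270 days) ✗ → not eligible.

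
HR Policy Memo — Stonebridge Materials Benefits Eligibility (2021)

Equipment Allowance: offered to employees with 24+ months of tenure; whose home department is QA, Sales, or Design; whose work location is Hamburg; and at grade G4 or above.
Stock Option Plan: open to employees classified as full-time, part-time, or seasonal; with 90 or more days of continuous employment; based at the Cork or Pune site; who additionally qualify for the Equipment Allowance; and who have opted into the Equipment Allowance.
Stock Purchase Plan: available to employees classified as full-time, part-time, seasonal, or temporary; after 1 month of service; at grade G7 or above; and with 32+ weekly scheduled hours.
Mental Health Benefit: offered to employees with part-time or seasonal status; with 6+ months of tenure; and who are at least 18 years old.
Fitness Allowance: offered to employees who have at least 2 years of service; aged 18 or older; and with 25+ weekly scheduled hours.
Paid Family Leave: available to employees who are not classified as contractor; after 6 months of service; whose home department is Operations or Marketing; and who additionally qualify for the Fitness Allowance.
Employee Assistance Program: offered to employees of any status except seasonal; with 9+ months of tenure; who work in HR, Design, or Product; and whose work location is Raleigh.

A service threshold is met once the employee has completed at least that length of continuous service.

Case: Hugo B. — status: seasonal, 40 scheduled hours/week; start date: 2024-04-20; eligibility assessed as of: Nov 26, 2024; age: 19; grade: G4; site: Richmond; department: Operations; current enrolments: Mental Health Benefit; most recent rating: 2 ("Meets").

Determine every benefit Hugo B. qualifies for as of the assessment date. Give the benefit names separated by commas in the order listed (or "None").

Service from 2024-04-20 to Nov 26, 2024: 220 days.
Equipment Allowance — service 220 days < 24 months (≈720 days) ✗ → not eligible.
Stock Option Plan — status seasonal ✓; service 220 days ≥ 90 days ✓; site Richmond ✗ (not Cork or Pune) → not eligible.
Stock Purchase Plan — status seasonal ✓; service 220 days ≥ 1 month (≈30 days) ✓; grade G4 < G7 ✗ → not eligible.
Mental Health Benefit — status seasonal ✓; service 220 days ≥ 6 months (≈180 days) ✓; age 19 ≥ 18 ✓ → eligible.
Fitness Allowance — service 220 days < 2 years (≈730 days) ✗ → not eligible.
Paid Family Leave — status seasonal ✓ (not excluded); service 220 days ≥ 6 months (≈180 days) ✓; dept Operations ✓; not eligible for Fitness Allowance ✗ → not eligible.
Employee Assistance Program — status seasonal ✗ (excluded) → not eligible.

Mental Health Benefit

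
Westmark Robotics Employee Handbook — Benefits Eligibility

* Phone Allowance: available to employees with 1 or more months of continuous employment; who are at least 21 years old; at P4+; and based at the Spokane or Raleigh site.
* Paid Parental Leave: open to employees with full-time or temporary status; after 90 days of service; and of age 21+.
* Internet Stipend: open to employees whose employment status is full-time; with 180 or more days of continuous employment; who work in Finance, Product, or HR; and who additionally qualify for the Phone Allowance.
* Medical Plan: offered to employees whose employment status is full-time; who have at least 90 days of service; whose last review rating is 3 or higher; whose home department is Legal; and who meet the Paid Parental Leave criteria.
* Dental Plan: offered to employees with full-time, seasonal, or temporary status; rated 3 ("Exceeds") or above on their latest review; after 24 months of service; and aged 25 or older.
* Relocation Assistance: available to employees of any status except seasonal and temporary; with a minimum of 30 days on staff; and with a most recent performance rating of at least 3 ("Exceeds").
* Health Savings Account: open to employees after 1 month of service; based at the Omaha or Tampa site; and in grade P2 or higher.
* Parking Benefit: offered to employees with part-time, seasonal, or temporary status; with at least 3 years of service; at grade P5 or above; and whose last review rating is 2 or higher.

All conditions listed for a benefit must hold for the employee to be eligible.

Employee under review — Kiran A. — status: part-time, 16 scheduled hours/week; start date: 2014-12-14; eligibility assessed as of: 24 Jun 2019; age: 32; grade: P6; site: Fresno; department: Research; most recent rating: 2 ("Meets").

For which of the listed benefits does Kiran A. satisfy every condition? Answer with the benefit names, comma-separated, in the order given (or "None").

Parking Benefit

Service from 2014-12-14 to 24 Jun 2019: 1653 days.
Phone Allowance — service 1653 days ≥ 1 month (≈30 days) ✓; age 32 ≥ 21 ✓; grade P6 ≥ P4 ✓; site Fresno ✗ (not Spokane or Raleigh) → not eligible.
Paid Parental Leave — status part-time ✗ (requires full-time or temporary) → not eligible.
Internet Stipend — status part-time ✗ (requires full-time) → not eligible.
Medical Plan — status part-time ✗ (requires full-time) → not eligible.
Dental Plan — status part-time ✗ (requires full-time, seasonal, or temporary) → not eligible.
Relocation Assistance — status part-time ✓ (not excluded); service 1653 days ≥ 30 days ✓; rating 2 < 3 ✗ → not eligible.
Health Savings Account — service 1653 days ≥ 1 month (≈30 days) ✓; site Fresno ✗ (not Omaha or Tampa) → not eligible.
Parking Benefit — status part-time ✓; service 1653 days ≥ 3 years (≈1095 days) ✓; grade P6 ≥ P5 ✓; rating 2 ≥ 2 ✓ → eligible.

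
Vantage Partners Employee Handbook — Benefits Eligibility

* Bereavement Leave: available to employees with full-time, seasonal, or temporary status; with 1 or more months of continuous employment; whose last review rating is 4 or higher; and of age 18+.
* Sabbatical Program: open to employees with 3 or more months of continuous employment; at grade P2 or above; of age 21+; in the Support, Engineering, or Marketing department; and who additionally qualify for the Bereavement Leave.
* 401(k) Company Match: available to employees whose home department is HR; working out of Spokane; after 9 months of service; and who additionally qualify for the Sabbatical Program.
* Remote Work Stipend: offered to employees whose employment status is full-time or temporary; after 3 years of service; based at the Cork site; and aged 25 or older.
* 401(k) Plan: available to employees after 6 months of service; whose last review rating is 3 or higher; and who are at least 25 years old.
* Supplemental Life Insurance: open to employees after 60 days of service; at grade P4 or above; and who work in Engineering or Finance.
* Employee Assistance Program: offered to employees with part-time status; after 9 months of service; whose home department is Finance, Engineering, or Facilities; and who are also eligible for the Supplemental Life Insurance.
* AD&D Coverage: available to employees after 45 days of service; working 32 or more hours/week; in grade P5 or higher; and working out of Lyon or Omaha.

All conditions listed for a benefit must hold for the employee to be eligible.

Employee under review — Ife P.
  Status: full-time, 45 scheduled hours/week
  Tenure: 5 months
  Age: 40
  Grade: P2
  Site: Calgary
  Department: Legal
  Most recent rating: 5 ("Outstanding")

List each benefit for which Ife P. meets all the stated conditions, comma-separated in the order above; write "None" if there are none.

Bereavement Leave — status full-time ✓; service 5 months ≥ 1 month ✓; rating 5 ≥ 4 ✓; age 40 ≥ 18 ✓ → eligible.
Sabbatical Program — service 5 months ≥ 3 months ✓; grade P2 ≥ P2 ✓; age 40 ≥ 21 ✓; dept Legal ✗ → not eligible.
401(k) Company Match — dept Legal ✗ → not eligible.
Remote Work Stipend — status full-time ✓; service 5 months < 3 years (≈1095 days) ✗ → not eligible.
401(k) Plan — service 5 months < 6 months ✗ → not eligible.
Supplemental Life Insurance — service 5 months ≥ 60 days ✓; grade P2 < P4 ✗ → not eligible.
Employee Assistance Program — status full-time ✗ (requires part-time) → not eligible.
AD&D Coverage — service 5 months ≥ 45 days ✓; 45 hrs/wk ≥ 32 ✓; grade P2 < P5 ✗ → not eligible.

Bereavement Leave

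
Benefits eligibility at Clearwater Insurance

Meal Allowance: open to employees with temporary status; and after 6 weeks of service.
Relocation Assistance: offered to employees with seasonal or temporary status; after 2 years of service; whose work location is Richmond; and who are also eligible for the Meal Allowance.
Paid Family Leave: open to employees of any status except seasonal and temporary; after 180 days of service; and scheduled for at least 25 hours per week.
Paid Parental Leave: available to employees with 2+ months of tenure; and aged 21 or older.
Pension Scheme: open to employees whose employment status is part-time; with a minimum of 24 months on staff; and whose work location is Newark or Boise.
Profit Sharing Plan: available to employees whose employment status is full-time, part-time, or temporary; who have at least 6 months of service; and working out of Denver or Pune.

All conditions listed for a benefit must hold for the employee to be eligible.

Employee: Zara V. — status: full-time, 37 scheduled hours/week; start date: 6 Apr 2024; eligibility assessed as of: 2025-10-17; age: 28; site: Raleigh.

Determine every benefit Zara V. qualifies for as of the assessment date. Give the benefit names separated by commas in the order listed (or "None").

Paid Family Leave, Paid Parental Leave

Service from 6 Apr 2024 to 2025-10-17: 559 days.
Meal Allowance — status full-time ✗ (requires temporary) → not eligible.
Relocation Assistance — status full-time ✗ (requires seasonal or temporary) → not eligible.
Paid Family Leave — status full-time ✓ (not excluded); service 559 days ≥ 180 days ✓; 37 hrs/wk ≥ 25 ✓ → eligible.
Paid Parental Leave — service 559 days ≥ 2 months (≈60 days) ✓; age 28 ≥ 21 ✓ → eligible.
Pension Scheme — status full-time ✗ (requires part-time) → not eligible.
Profit Sharing Plan — status full-time ✓; service 559 days ≥ 6 months (≈180 days) ✓; site Raleigh ✗ (not Denver or Pune) → not eligible.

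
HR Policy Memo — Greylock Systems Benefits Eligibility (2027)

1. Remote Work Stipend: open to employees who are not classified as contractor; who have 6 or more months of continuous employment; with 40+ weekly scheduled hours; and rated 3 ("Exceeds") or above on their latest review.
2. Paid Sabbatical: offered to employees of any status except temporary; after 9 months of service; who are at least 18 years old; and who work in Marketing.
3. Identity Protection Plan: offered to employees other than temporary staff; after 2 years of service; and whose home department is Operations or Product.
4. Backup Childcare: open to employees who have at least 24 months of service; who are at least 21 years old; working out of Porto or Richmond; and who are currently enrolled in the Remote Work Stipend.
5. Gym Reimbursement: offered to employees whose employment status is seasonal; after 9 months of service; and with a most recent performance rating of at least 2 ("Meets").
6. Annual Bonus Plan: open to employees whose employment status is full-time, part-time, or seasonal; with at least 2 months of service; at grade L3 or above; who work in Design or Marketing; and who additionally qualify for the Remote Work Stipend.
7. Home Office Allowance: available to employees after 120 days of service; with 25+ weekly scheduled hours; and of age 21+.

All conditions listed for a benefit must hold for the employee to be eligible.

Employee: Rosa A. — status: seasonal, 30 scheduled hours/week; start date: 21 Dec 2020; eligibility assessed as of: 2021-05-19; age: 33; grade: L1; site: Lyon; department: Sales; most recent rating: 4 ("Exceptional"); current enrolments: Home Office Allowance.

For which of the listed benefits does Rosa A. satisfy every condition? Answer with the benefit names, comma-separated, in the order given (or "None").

Home Office Allowance

Service from 21 Dec 2020 to 2021-05-19: 149 days.
Remote Work Stipend — status seasonal ✓ (not excluded); service 149 days < 6 months (≈180 days) ✗ → not eligible.
Paid Sabbatical — status seasonal ✓ (not excluded); service 149 days < 9 months (≈270 days) ✗ → not eligible.
Identity Protection Plan — status seasonal ✓ (not excluded); service 149 days < 2 years (≈730 days) ✗ → not eligible.
Backup Childcare — service 149 days < 24 months (≈720 days) ✗ → not eligible.
Gym Reimbursement — status seasonal ✓; service 149 days < 9 months (≈270 days) ✗ → not eligible.
Annual Bonus Plan — status seasonal ✓; service 149 days ≥ 2 months (≈60 days) ✓; grade L1 < L3 ✗ → not eligible.
Home Office Allowance — service 149 days ≥ 120 days ✓; 30 hrs/wk ≥ 25 ✓; age 33 ≥ 21 ✓ → eligible.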